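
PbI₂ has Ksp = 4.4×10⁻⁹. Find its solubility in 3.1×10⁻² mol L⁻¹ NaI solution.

4.6×10⁻⁶ M

PbI₂(s) ⇌ Pb²⁺(aq) + 2 I⁻(aq)
With I⁻ already at 3.1×10⁻² mol L⁻¹ and s small, take [I⁻] ≈ 3.1×10⁻² mol L⁻¹ and [Pb²⁺] = s.
Ksp = [Pb²⁺][I⁻]^2 = s(3.1×10⁻²)^2
s = 4.4×10⁻⁹ / (3.1×10⁻²)^2 = 4.6×10⁻⁶
s = 4.6×10⁻⁶ mol L⁻¹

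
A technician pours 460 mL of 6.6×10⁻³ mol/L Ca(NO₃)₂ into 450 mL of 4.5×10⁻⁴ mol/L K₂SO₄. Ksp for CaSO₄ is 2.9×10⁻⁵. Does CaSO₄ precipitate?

The combined volume is 910 mL.
[Ca²⁺] = (6.6×10⁻³)(460)/910 = 3.3×10⁻³ mol/L
[SO₄²⁻] = (4.5×10⁻⁴)(450)/910 = 2.2×10⁻⁴ mol/L
Q = [Ca²⁺][SO₄²⁻] = 7.4×10⁻⁷
Q = 7.4×10⁻⁷ < Ksp = 2.9×10⁻⁵, so the solution is unsaturated and no precipitate forms.

No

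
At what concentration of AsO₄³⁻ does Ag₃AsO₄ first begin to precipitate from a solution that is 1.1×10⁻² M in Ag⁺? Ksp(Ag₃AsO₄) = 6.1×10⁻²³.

A salt starts to precipitate once the ion product Q reaches its Ksp.
Ag₃AsO₄(s) ⇌ 3 Ag⁺(aq) + AsO₄³⁻(aq)
Ksp = [Ag⁺]^3[AsO₄³⁻] = [AsO₄³⁻](1.1×10⁻²)^3
[AsO₄³⁻] = 6.1×10⁻²³ / (1.1×10⁻²)^3 = 4.6×10⁻¹⁷
[AsO₄³⁻] = 4.6×10⁻¹⁷ M

4.6×10⁻¹⁷ M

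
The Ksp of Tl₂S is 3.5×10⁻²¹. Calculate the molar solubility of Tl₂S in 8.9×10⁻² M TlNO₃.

Tl₂S(s) ⇌ 2 Tl⁺(aq) + S²⁻(aq)
With Tl⁺ already at 8.9×10⁻² M and s small, take [Tl⁺] ≈ 8.9×10⁻² M and [S²⁻] = s.
Ksp = [Tl⁺]^2[S²⁻] = (8.9×10⁻²)^2s
s = 3.5×10⁻²¹ / (8.9×10⁻²)^2 = 4.4×10⁻¹⁹
s = 4.4×10⁻¹⁹ M

4.4×10⁻¹⁹ M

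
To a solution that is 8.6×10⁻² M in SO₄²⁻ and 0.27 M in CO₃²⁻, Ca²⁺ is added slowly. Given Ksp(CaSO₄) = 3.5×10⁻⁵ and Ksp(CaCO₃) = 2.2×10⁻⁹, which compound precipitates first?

Precipitation begins when Q = Ksp.
For CaSO₄: [Ca²⁺] = (Ksp/[SO₄²⁻]) = 4.1×10⁻⁴ M
For CaCO₃: [Ca²⁺] = (Ksp/[CO₃²⁻]) = 8.1×10⁻⁹ M
The smaller threshold [Ca²⁺] is reached first, so CaCO₃ precipitates first.

CaCO₃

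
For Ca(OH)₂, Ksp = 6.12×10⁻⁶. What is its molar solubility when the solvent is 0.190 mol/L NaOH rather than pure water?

1.70×10⁻⁴ M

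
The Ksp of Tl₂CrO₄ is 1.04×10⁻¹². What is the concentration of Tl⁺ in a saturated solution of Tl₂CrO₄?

1.28×10⁻⁴ M

Tl₂CrO₄(s) ⇌ 2 Tl⁺(aq) + CrO₄²⁻(aq)
Let s be the molar solubility. Then [Tl⁺] = 2s and [CrO₄²⁻] = s.
Ksp = [Tl⁺]^2[CrO₄²⁻] = (2s)^2 · s = 4s^3 = 1.04×10⁻¹²
s = 6.38×10⁻⁵ mol/L
[Tl⁺] = 2s = 1.28×10⁻⁴ mol/L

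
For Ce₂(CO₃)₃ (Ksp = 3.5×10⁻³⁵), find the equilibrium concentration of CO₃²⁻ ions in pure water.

1.5×10⁻⁷ M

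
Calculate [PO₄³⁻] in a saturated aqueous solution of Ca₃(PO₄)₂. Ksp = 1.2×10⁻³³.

2.0×10⁻⁷ M

Ca₃(PO₄)₂(s) ⇌ 3 Ca²⁺(aq) + 2 PO₄³⁻(aq)
Let s be the molar solubility. Then [Ca²⁺] = 3s and [PO₄³⁻] = 2s.
Ksp = [Ca²⁺]^3[PO₄³⁻]^2 = (3s)^3 · (2s)^2 = 108s^5 = 1.2×10⁻³³
s = 1.0×10⁻⁷ mol/L
[PO₄³⁻] = 2s = 2.0×10⁻⁷ mol/L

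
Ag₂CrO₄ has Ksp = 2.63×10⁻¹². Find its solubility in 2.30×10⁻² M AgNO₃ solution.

4.97×10⁻⁹ M

Ag₂CrO₄(s) ⇌ 2 Ag⁺(aq) + CrO₄²⁻(aq)
The solution already contains Ag⁺ at 2.30×10⁻² M. Let s be the molar solubility of Ag₂CrO₄.
[Ag⁺] ≈ 2.30×10⁻² M (common ion dominates); [CrO₄²⁻] = s.
Ksp = [Ag⁺]^2[CrO₄²⁻] = (2.30×10⁻²)^2s
s = 2.63×10⁻¹² / (2.30×10⁻²)^2 = 4.97×10⁻⁹
s = 4.97×10⁻⁹ M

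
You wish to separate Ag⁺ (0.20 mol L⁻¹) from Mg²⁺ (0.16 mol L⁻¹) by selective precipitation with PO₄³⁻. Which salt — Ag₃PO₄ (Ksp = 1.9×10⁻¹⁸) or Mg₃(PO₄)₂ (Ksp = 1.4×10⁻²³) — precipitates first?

A salt starts to precipitate once the ion product Q reaches its Ksp.
For Ag₃PO₄: [PO₄³⁻] = (Ksp/[Ag⁺]^3) = 2.4×10⁻¹⁶ mol L⁻¹
For Mg₃(PO₄)₂: [PO₄³⁻] = (Ksp/[Mg²⁺]^3)^(1/2) = 5.8×10⁻¹¹ mol L⁻¹
Since Ag₃PO₄ needs less PO₄³⁻ to reach saturation, it precipitates first.

Ag₃PO₄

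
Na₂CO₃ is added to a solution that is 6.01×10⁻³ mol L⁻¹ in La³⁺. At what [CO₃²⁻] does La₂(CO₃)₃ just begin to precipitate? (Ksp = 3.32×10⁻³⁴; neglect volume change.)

2.09×10⁻¹⁰ M

Precipitation of each salt begins when its ion product equals Ksp.
La₂(CO₃)₃(s) ⇌ 2 La³⁺(aq) + 3 CO₃²⁻(aq)
Ksp = [La³⁺]^2[CO₃²⁻]^3 = [CO₃²⁻]^3(6.01×10⁻³)^2
[CO₃²⁻]^3 = 3.32×10⁻³⁴ / (6.01×10⁻³)^2 = 9.19×10⁻³⁰
[CO₃²⁻] = 2.09×10⁻¹⁰ mol L⁻¹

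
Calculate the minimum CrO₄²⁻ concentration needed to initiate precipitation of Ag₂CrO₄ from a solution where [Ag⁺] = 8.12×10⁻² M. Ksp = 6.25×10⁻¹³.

Precipitation of each salt begins when its ion product equals Ksp.
Ag₂CrO₄(s) ⇌ 2 Ag⁺(aq) + CrO₄²⁻(aq)
Ksp = [Ag⁺]^2[CrO₄²⁻] = [CrO₄²⁻](8.12×10⁻²)^2
[CrO₄²⁻] = 6.25×10⁻¹³ / (8.12×10⁻²)^2 = 9.48×10⁻¹¹
[CrO₄²⁻] = 9.48×10⁻¹¹ M

9.48×10⁻¹¹ M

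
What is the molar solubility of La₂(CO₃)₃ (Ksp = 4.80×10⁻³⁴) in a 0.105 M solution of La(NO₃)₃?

1.17×10⁻¹¹ M

La₂(CO₃)₃(s) ⇌ 2 La³⁺(aq) + 3 CO₃²⁻(aq)
La³⁺ is already present at 0.105 M. If s mol/L of La₂(CO₃)₃ dissolves, [CO₃²⁻] = 3s while [La³⁺] ≈ 0.105 M.
Ksp = [La³⁺]^2[CO₃²⁻]^3 = (0.105)^2(3s)^3
(3s)^3 = 4.80×10⁻³⁴ / (0.105)^2 = 4.35×10⁻³²
s = 1.17×10⁻¹¹ M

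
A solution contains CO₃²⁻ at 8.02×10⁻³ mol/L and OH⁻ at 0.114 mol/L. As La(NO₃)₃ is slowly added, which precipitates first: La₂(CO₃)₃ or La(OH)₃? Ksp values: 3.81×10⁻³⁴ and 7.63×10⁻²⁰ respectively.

The threshold for precipitation is Q = Ksp.
For La₂(CO₃)₃: [La³⁺] = (Ksp/[CO₃²⁻]^3)^(1/2) = 2.72×10⁻¹⁴ mol/L
For La(OH)₃: [La³⁺] = (Ksp/[OH⁻]^3) = 5.15×10⁻¹⁷ mol/L
The smaller threshold [La³⁺] is reached first, so La(OH)₃ precipitates first.

La(OH)₃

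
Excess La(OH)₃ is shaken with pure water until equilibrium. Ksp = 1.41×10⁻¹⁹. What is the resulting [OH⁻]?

2.55×10⁻⁵ M

La(OH)₃(s) ⇌ La³⁺(aq) + 3 OH⁻(aq)
For each mole of La(OH)₃ that dissolves per liter, [La³⁺] = s and [OH⁻] = 3s; let s denote this solubility.
Ksp = [La³⁺][OH⁻]^3 = s · (3s)^3 = 27s^4 = 1.41×10⁻¹⁹
s = 8.50×10⁻⁶ M
[OH⁻] = 3s = 2.55×10⁻⁵ M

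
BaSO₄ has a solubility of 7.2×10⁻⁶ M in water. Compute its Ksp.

Ksp = 5.2×10⁻¹¹

BaSO₄(s) ⇌ Ba²⁺(aq) + SO₄²⁻(aq)
Call the molar solubility s, so that [Ba²⁺] = s and [SO₄²⁻] = s.
Ksp = [Ba²⁺][SO₄²⁻] = s · s = s^2
Ksp = (7.2×10⁻⁶)^2 = 5.2×10⁻¹¹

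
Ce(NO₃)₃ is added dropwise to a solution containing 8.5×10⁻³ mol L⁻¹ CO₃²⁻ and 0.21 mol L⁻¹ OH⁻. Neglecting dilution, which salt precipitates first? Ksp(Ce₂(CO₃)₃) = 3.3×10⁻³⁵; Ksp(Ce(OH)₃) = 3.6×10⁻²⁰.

Precipitation of each salt begins when its ion product equals Ksp.
For Ce₂(CO₃)₃: [Ce³⁺] = (Ksp/[CO₃²⁻]^3)^(1/2) = 7.3×10⁻¹⁵ mol L⁻¹
For Ce(OH)₃: [Ce³⁺] = (Ksp/[OH⁻]^3) = 3.9×10⁻¹⁸ mol L⁻¹
Since Ce(OH)₃ needs less Ce³⁺ to reach saturation, it precipitates first.

Ce(OH)₃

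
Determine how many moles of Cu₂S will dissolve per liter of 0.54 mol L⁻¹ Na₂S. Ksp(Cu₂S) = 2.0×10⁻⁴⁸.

Cu₂S(s) ⇌ 2 Cu⁺(aq) + S²⁻(aq)
With S²⁻ already at 0.54 mol L⁻¹ and s small, take [S²⁻] ≈ 0.54 mol L⁻¹ and [Cu⁺] = 2s.
Ksp = [Cu⁺]^2[S²⁻] = (2s)^2(0.54)
(2s)^2 = 2.0×10⁻⁴⁸ / (0.54) = 3.7×10⁻⁴⁸
s = 9.6×10⁻²⁵ mol L⁻¹

9.6×10⁻²⁵ M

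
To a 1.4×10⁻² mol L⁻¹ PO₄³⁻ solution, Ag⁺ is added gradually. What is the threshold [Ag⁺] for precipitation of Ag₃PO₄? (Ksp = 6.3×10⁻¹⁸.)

7.7×10⁻⁶ M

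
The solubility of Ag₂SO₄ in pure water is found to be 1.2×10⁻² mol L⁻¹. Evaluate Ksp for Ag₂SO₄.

Ag₂SO₄(s) ⇌ 2 Ag⁺(aq) + SO₄²⁻(aq)
For each mole of Ag₂SO₄ that dissolves per liter, [Ag⁺] = 2s and [SO₄²⁻] = s; let s denote this solubility.
Ksp = [Ag⁺]^2[SO₄²⁻] = (2s)^2 · s = 4s^3
Ksp = 4 × (1.2×10⁻²)^3 = 6.9×10⁻⁶

Ksp = 6.9×10⁻⁶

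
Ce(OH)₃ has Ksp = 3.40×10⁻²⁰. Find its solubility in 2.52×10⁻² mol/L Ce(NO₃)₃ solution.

3.68×10⁻⁷ M

Ce(OH)₃(s) ⇌ Ce³⁺(aq) + 3 OH⁻(aq)
With Ce³⁺ already at 2.52×10⁻² mol/L and s small, take [Ce³⁺] ≈ 2.52×10⁻² mol/L and [OH⁻] = 3s.
Ksp = [Ce³⁺][OH⁻]^3 = (2.52×10⁻²)(3s)^3
(3s)^3 = 3.40×10⁻²⁰ / (2.52×10⁻²) = 1.35×10⁻¹⁸
s = 3.68×10⁻⁷ mol/L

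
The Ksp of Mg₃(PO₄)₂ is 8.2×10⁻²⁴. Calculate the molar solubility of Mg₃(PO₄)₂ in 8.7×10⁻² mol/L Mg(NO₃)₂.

5.6×10⁻¹¹ M

Mg₃(PO₄)₂(s) ⇌ 3 Mg²⁺(aq) + 2 PO₄³⁻(aq)
The solution already contains Mg²⁺ at 8.7×10⁻² mol/L. Let s be the molar solubility of Mg₃(PO₄)₂.
[Mg²⁺] ≈ 8.7×10⁻² mol/L (common ion dominates); [PO₄³⁻] = 2s.
Ksp = [Mg²⁺]^3[PO₄³⁻]^2 = (8.7×10⁻²)^3(2s)^2
(2s)^2 = 8.2×10⁻²⁴ / (8.7×10⁻²)^3 = 1.2×10⁻²⁰
s = 5.6×10⁻¹¹ mol/L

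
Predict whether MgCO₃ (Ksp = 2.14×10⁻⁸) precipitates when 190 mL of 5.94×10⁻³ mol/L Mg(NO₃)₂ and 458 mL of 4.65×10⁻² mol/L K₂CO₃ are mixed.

Yes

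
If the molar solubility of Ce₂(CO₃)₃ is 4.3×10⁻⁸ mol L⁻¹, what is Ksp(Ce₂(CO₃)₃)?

Ce₂(CO₃)₃(s) ⇌ 2 Ce³⁺(aq) + 3 CO₃²⁻(aq)
With molar solubility s: [Ce³⁺] = 2s, [CO₃²⁻] = 3s.
Ksp = [Ce³⁺]^2[CO₃²⁻]^3 = (2s)^2 · (3s)^3 = 108s^5
Ksp = 108 × (4.3×10⁻⁸)^5 = 1.6×10⁻³⁵

Ksp = 1.6×10⁻³⁵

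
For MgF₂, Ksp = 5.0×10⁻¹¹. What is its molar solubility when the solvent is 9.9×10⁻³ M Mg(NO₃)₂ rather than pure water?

MgF₂(s) ⇌ Mg²⁺(aq) + 2 F⁻(aq)
Let s be the solubility of MgF₂ here. The common ion gives [Mg²⁺] ≈ 9.9×10⁻³ M, and [F⁻] = 2s.
Ksp = [Mg²⁺][F⁻]^2 = (9.9×10⁻³)(2s)^2
(2s)^2 = 5.0×10⁻¹¹ / (9.9×10⁻³) = 5.1×10⁻⁹
s = 3.6×10⁻⁵ M

3.6×10⁻⁵ M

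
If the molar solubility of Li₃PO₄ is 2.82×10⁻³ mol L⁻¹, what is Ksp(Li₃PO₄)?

Ksp = 1.71×10⁻⁹

Li₃PO₄(s) ⇌ 3 Li⁺(aq) + PO₄³⁻(aq)
Call the molar solubility s, so that [Li⁺] = 3s and [PO₄³⁻] = s.
Ksp = [Li⁺]^3[PO₄³⁻] = (3s)^3 · s = 27s^4
Ksp = 27 × (2.82×10⁻³)^4 = 1.71×10⁻⁹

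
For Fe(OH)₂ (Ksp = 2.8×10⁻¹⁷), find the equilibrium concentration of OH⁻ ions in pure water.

Fe(OH)₂(s) ⇌ Fe²⁺(aq) + 2 OH⁻(aq)
For each mole of Fe(OH)₂ that dissolves per liter, [Fe²⁺] = s and [OH⁻] = 2s; let s denote this solubility.
Ksp = [Fe²⁺][OH⁻]^2 = s · (2s)^2 = 4s^3 = 2.8×10⁻¹⁷
s = 1.9×10⁻⁶ M
[OH⁻] = 2s = 3.8×10⁻⁶ M

3.8×10⁻⁶ M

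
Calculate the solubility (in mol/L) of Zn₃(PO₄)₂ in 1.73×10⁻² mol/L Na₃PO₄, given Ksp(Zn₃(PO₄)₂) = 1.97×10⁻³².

1.35×10⁻¹⁰ M

Zn₃(PO₄)₂(s) ⇌ 3 Zn²⁺(aq) + 2 PO₄³⁻(aq)
PO₄³⁻ is already present at 1.73×10⁻² mol/L. If s mol/L of Zn₃(PO₄)₂ dissolves, [Zn²⁺] = 3s while [PO₄³⁻] ≈ 1.73×10⁻² mol/L.
Ksp = [Zn²⁺]^3[PO₄³⁻]^2 = (3s)^3(1.73×10⁻²)^2
(3s)^3 = 1.97×10⁻³² / (1.73×10⁻²)^2 = 6.58×10⁻²⁹
s = 1.35×10⁻¹⁰ mol/L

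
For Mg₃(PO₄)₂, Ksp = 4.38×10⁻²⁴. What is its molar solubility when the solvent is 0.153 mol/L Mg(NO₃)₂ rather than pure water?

1.75×10⁻¹¹ M

Mg₃(PO₄)₂(s) ⇌ 3 Mg²⁺(aq) + 2 PO₄³⁻(aq)
The solution already contains Mg²⁺ at 0.153 mol/L. Let s be the molar solubility of Mg₃(PO₄)₂.
[Mg²⁺] ≈ 0.153 mol/L (common ion dominates); [PO₄³⁻] = 2s.
Ksp = [Mg²⁺]^3[PO₄³⁻]^2 = (0.153)^3(2s)^2
(2s)^2 = 4.38×10⁻²⁴ / (0.153)^3 = 1.22×10⁻²¹
s = 1.75×10⁻¹¹ mol/L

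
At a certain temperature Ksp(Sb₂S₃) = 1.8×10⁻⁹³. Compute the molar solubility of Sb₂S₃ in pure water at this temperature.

1.1×10⁻¹⁹ M

Sb₂S₃(s) ⇌ 2 Sb³⁺(aq) + 3 S²⁻(aq)
Call the molar solubility s, so that [Sb³⁺] = 2s and [S²⁻] = 3s.
Ksp = [Sb³⁺]^2[S²⁻]^3 = (2s)^2 · (3s)^3 = 108s^5
108s^5 = 1.8×10⁻⁹³  ⇒  s^5 = 1.7×10⁻⁹⁵
Taking the 5th root, s = 1.1×10⁻¹⁹ mol L⁻¹.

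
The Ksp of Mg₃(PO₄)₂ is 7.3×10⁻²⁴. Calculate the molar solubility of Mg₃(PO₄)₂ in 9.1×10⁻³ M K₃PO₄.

1.5×10⁻⁷ M

Mg₃(PO₄)₂(s) ⇌ 3 Mg²⁺(aq) + 2 PO₄³⁻(aq)
Let s be the solubility of Mg₃(PO₄)₂ here. The common ion gives [PO₄³⁻] ≈ 9.1×10⁻³ M, and [Mg²⁺] = 3s.
Ksp = [Mg²⁺]^3[PO₄³⁻]^2 = (3s)^3(9.1×10⁻³)^2
(3s)^3 = 7.3×10⁻²⁴ / (9.1×10⁻³)^2 = 8.8×10⁻²⁰
s = 1.5×10⁻⁷ M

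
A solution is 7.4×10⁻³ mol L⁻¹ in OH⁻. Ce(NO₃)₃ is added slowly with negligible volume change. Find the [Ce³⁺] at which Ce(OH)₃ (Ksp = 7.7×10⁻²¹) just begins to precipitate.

1.9×10⁻¹⁴ M

A salt starts to precipitate once the ion product Q reaches its Ksp.
Ce(OH)₃(s) ⇌ Ce³⁺(aq) + 3 OH⁻(aq)
Ksp = [Ce³⁺][OH⁻]^3 = [Ce³⁺](7.4×10⁻³)^3
[Ce³⁺] = 7.7×10⁻²¹ / (7.4×10⁻³)^3 = 1.9×10⁻¹⁴
[Ce³⁺] = 1.9×10⁻¹⁴ mol L⁻¹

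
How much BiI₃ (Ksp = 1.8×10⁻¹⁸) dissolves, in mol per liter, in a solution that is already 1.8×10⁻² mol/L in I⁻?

BiI₃(s) ⇌ Bi³⁺(aq) + 3 I⁻(aq)
The solution already contains I⁻ at 1.8×10⁻² mol/L. Let s be the molar solubility of BiI₃.
[I⁻] ≈ 1.8×10⁻² mol/L (common ion dominates); [Bi³⁺] = s.
Ksp = [Bi³⁺][I⁻]^3 = s(1.8×10⁻²)^3
s = 1.8×10⁻¹⁸ / (1.8×10⁻²)^3 = 3.1×10⁻¹³
s = 3.1×10⁻¹³ mol/L

3.1×10⁻¹³ M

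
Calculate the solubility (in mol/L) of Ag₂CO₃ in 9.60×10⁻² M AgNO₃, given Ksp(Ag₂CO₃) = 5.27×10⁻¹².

Ag₂CO₃(s) ⇌ 2 Ag⁺(aq) + CO₃²⁻(aq)
Let s be the solubility of Ag₂CO₃ here. The common ion gives [Ag⁺] ≈ 9.60×10⁻² M, and [CO₃²⁻] = s.
Ksp = [Ag⁺]^2[CO₃²⁻] = (9.60×10⁻²)^2s
s = 5.27×10⁻¹² / (9.60×10⁻²)^2 = 5.72×10⁻¹⁰
s = 5.72×10⁻¹⁰ M

5.72×10⁻¹⁰ M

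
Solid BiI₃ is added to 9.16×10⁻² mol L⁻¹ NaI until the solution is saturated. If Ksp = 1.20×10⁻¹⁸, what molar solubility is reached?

1.56×10⁻¹⁵ M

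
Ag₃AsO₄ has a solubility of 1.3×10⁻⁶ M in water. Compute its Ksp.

Ag₃AsO₄(s) ⇌ 3 Ag⁺(aq) + AsO₄³⁻(aq)
Let s be the molar solubility. Then [Ag⁺] = 3s and [AsO₄³⁻] = s.
Ksp = [Ag⁺]^3[AsO₄³⁻] = (3s)^3 · s = 27s^4
Ksp = 27 × (1.3×10⁻⁶)^4 = 7.7×10⁻²³

Ksp = 7.7×10⁻²³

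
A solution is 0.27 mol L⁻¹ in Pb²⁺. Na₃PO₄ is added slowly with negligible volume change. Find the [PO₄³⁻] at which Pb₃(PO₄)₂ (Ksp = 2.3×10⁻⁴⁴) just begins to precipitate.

1.1×10⁻²¹ M

A salt starts to precipitate once the ion product Q reaches its Ksp.
Pb₃(PO₄)₂(s) ⇌ 3 Pb²⁺(aq) + 2 PO₄³⁻(aq)
Ksp = [Pb²⁺]^3[PO₄³⁻]^2 = [PO₄³⁻]^2(0.27)^3
[PO₄³⁻]^2 = 2.3×10⁻⁴⁴ / (0.27)^3 = 1.2×10⁻⁴²
[PO₄³⁻] = 1.1×10⁻²¹ mol L⁻¹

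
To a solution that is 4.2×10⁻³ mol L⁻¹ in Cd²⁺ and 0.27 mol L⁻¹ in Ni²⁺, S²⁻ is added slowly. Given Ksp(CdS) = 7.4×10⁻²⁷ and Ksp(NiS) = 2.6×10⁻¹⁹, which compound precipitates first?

CdS

Precipitation begins when Q = Ksp.
For CdS: [S²⁻] = (Ksp/[Cd²⁺]) = 1.8×10⁻²⁴ mol L⁻¹
For NiS: [S²⁻] = (Ksp/[Ni²⁺]) = 9.6×10⁻¹⁹ mol L⁻¹
CdS requires the lower [S²⁻], so it precipitates first.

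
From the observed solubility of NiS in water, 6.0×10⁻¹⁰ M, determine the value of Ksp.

NiS(s) ⇌ Ni²⁺(aq) + S²⁻(aq)
Let s be the molar solubility. Then [Ni²⁺] = s and [S²⁻] = s.
Ksp = [Ni²⁺][S²⁻] = s · s = s^2
Ksp = (6.0×10⁻¹⁰)^2 = 3.6×10⁻¹⁹

Ksp = 3.6×10⁻¹⁹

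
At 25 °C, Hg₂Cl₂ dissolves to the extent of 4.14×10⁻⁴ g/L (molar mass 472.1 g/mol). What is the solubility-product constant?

s = (4.14×10⁻⁴ g L⁻¹)/(472.1 g mol⁻¹) = 8.7693×10⁻⁷ M
Hg₂Cl₂(s) ⇌ Hg₂²⁺(aq) + 2 Cl⁻(aq)
For each mole of Hg₂Cl₂ that dissolves per liter, [Hg₂²⁺] = s and [Cl⁻] = 2s; let s denote this solubility.
Ksp = [Hg₂²⁺][Cl⁻]^2 = s · (2s)^2 = 4s^3
Ksp = 4 × (8.7693×10⁻⁷)^3 = 2.70×10⁻¹⁸

Ksp = 2.70×10⁻¹⁸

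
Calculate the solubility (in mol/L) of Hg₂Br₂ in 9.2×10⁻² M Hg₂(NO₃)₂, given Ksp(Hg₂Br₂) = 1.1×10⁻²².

Hg₂Br₂(s) ⇌ Hg₂²⁺(aq) + 2 Br⁻(aq)
Let s be the solubility of Hg₂Br₂ here. The common ion gives [Hg₂²⁺] ≈ 9.2×10⁻² M, and [Br⁻] = 2s.
Ksp = [Hg₂²⁺][Br⁻]^2 = (9.2×10⁻²)(2s)^2
(2s)^2 = 1.1×10⁻²² / (9.2×10⁻²) = 1.2×10⁻²¹
s = 1.7×10⁻¹¹ M

1.7×10⁻¹¹ M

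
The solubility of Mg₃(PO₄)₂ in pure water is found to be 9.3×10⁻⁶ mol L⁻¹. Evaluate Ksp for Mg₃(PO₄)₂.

Mg₃(PO₄)₂(s) ⇌ 3 Mg²⁺(aq) + 2 PO₄³⁻(aq)
Let s be the molar solubility. Then [Mg²⁺] = 3s and [PO₄³⁻] = 2s.
Ksp = [Mg²⁺]^3[PO₄³⁻]^2 = (3s)^3 · (2s)^2 = 108s^5
Ksp = 108 × (9.3×10⁻⁶)^5 = 7.5×10⁻²⁴

Ksp = 7.5×10⁻²⁴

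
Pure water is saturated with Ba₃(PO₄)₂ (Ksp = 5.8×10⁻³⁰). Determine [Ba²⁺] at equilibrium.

1.7×10⁻⁶ M

Ba₃(PO₄)₂(s) ⇌ 3 Ba²⁺(aq) + 2 PO₄³⁻(aq)
With molar solubility s: [Ba²⁺] = 3s, [PO₄³⁻] = 2s.
Ksp = [Ba²⁺]^3[PO₄³⁻]^2 = (3s)^3 · (2s)^2 = 108s^5 = 5.8×10⁻³⁰
s = 5.6×10⁻⁷ M
[Ba²⁺] = 3s = 1.7×10⁻⁶ M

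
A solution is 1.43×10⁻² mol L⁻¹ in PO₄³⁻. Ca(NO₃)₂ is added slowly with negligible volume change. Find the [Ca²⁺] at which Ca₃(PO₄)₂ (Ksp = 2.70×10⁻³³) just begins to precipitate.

Each salt precipitates once Q = Ksp for that salt.
Ca₃(PO₄)₂(s) ⇌ 3 Ca²⁺(aq) + 2 PO₄³⁻(aq)
Ksp = [Ca²⁺]^3[PO₄³⁻]^2 = [Ca²⁺]^3(1.43×10⁻²)^2
[Ca²⁺]^3 = 2.70×10⁻³³ / (1.43×10⁻²)^2 = 1.32×10⁻²⁹
[Ca²⁺] = 2.36×10⁻¹⁰ mol L⁻¹

2.36×10⁻¹⁰ M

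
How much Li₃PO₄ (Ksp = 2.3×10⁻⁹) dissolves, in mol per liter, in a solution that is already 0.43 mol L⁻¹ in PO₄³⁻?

5.8×10⁻⁴ M

Li₃PO₄(s) ⇌ 3 Li⁺(aq) + PO₄³⁻(aq)
The solution already contains PO₄³⁻ at 0.43 mol L⁻¹. Let s be the molar solubility of Li₃PO₄.
[PO₄³⁻] ≈ 0.43 mol L⁻¹ (common ion dominates); [Li⁺] = 3s.
Ksp = [Li⁺]^3[PO₄³⁻] = (3s)^3(0.43)
(3s)^3 = 2.3×10⁻⁹ / (0.43) = 5.3×10⁻⁹
s = 5.8×10⁻⁴ mol L⁻¹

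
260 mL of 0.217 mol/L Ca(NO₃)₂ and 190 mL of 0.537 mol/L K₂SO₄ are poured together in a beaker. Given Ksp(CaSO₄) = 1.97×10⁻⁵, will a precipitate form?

Yes

The combined volume is 450 mL.
[Ca²⁺] = (0.217)(260)/450 = 0.125 mol/L
[SO₄²⁻] = (0.537)(190)/450 = 0.227 mol/L
Q = [Ca²⁺][SO₄²⁻] = 2.84×10⁻²
Q = 2.84×10⁻² > Ksp = 1.97×10⁻⁵, so the solution is supersaturated and CaSO₄ precipitates.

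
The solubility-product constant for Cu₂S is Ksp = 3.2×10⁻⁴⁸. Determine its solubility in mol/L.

Cu₂S(s) ⇌ 2 Cu⁺(aq) + S²⁻(aq)
Let s be the molar solubility. Then [Cu⁺] = 2s and [S²⁻] = s.
Ksp = [Cu⁺]^2[S²⁻] = (2s)^2 · s = 4s^3
4s^3 = 3.2×10⁻⁴⁸  ⇒  s^3 = 8.0×10⁻⁴⁹
Taking the 3rd root, s = 9.3×10⁻¹⁷ mol L⁻¹.

9.3×10⁻¹⁷ M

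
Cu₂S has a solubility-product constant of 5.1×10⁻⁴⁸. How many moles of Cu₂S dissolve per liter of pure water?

Cu₂S(s) ⇌ 2 Cu⁺(aq) + S²⁻(aq)
For each mole of Cu₂S that dissolves per liter, [Cu⁺] = 2s and [S²⁻] = s; let s denote this solubility.
Ksp = [Cu⁺]^2[S²⁻] = (2s)^2 · s = 4s^3
4s^3 = 5.1×10⁻⁴⁸  ⇒  s^3 = 1.3×10⁻⁴⁸
s = 1.1×10⁻¹⁶ M

1.1×10⁻¹⁶ M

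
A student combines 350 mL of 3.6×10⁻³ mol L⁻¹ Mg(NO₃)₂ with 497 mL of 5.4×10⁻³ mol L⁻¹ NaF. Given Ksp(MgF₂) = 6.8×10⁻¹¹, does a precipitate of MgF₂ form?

Yes

After mixing, V = 350 mL + 497 mL = 847 mL.
[Mg²⁺] = (3.6×10⁻³)(350)/847 = 1.5×10⁻³ mol L⁻¹
[F⁻] = (5.4×10⁻³)(497)/847 = 3.2×10⁻³ mol L⁻¹
Q = [Mg²⁺][F⁻]^2 = 1.5×10⁻⁸
Q = 1.5×10⁻⁸ > Ksp = 6.8×10⁻¹¹, so the solution is supersaturated and MgF₂ precipitates.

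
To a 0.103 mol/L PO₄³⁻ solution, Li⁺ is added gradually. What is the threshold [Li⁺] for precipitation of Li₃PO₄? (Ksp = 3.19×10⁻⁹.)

3.14×10⁻³ M

Each salt precipitates once Q = Ksp for that salt.
Li₃PO₄(s) ⇌ 3 Li⁺(aq) + PO₄³⁻(aq)
Ksp = [Li⁺]^3[PO₄³⁻] = [Li⁺]^3(0.103)
[Li⁺]^3 = 3.19×10⁻⁹ / (0.103) = 3.10×10⁻⁸
[Li⁺] = 3.14×10⁻³ mol/L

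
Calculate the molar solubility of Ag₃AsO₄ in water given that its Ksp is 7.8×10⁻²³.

1.3×10⁻⁶ M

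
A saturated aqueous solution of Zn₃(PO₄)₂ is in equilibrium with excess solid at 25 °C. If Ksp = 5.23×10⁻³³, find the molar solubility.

1.37×10⁻⁷ M

Zn₃(PO₄)₂(s) ⇌ 3 Zn²⁺(aq) + 2 PO₄³⁻(aq)
Call the molar solubility s, so that [Zn²⁺] = 3s and [PO₄³⁻] = 2s.
Ksp = [Zn²⁺]^3[PO₄³⁻]^2 = (3s)^3 · (2s)^2 = 108s^5
108s^5 = 5.23×10⁻³³  ⇒  s^5 = 4.84×10⁻³⁵
s = (4.84×10⁻³⁵)^(1/5) = 1.37×10⁻⁷ mol/L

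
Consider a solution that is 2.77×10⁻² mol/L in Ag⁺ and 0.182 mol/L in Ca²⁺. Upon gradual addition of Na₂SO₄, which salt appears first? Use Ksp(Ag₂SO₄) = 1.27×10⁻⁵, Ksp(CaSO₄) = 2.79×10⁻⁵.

CaSO₄

A salt starts to precipitate once the ion product Q reaches its Ksp.
For Ag₂SO₄: [SO₄²⁻] = (Ksp/[Ag⁺]^2) = 1.66×10⁻² mol/L
For CaSO₄: [SO₄²⁻] = (Ksp/[Ca²⁺]) = 1.53×10⁻⁴ mol/L
The smaller threshold [SO₄²⁻] is reached first, so CaSO₄ precipitates first.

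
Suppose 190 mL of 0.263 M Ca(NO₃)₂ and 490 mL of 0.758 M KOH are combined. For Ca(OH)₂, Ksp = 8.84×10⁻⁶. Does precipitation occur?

Yes

After mixing, V = 190 mL + 490 mL = 680 mL.
[Ca²⁺] = (0.263)(190)/680 = 7.35×10⁻² M
[OH⁻] = (0.758)(490)/680 = 0.546 M
Q = [Ca²⁺][OH⁻]^2 = 2.19×10⁻²
Since Q (2.19×10⁻²) exceeds Ksp (8.84×10⁻⁶), Ca(OH)₂ will precipitate.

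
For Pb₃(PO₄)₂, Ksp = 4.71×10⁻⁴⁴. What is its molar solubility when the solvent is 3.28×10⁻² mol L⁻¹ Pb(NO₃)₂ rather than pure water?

1.83×10⁻²⁰ M

Pb₃(PO₄)₂(s) ⇌ 3 Pb²⁺(aq) + 2 PO₄³⁻(aq)
Let s be the solubility of Pb₃(PO₄)₂ here. The common ion gives [Pb²⁺] ≈ 3.28×10⁻² mol L⁻¹, and [PO₄³⁻] = 2s.
Ksp = [Pb²⁺]^3[PO₄³⁻]^2 = (3.28×10⁻²)^3(2s)^2
(2s)^2 = 4.71×10⁻⁴⁴ / (3.28×10⁻²)^3 = 1.33×10⁻³⁹
s = 1.83×10⁻²⁰ mol L⁻¹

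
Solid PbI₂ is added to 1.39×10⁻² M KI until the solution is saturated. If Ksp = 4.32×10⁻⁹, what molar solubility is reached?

PbI₂(s) ⇌ Pb²⁺(aq) + 2 I⁻(aq)
I⁻ is already present at 1.39×10⁻² M. If s mol/L of PbI₂ dissolves, [Pb²⁺] = s while [I⁻] ≈ 1.39×10⁻² M.
Ksp = [Pb²⁺][I⁻]^2 = s(1.39×10⁻²)^2
s = 4.32×10⁻⁹ / (1.39×10⁻²)^2 = 2.24×10⁻⁵
s = 2.24×10⁻⁵ M

2.24×10⁻⁵ M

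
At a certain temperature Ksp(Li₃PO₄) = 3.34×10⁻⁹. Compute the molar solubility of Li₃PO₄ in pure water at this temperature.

Li₃PO₄(s) ⇌ 3 Li⁺(aq) + PO₄³⁻(aq)
Call the molar solubility s, so that [Li⁺] = 3s and [PO₄³⁻] = s.
Ksp = [Li⁺]^3[PO₄³⁻] = (3s)^3 · s = 27s^4
27s^4 = 3.34×10⁻⁹  ⇒  s^4 = 1.24×10⁻¹⁰
s = (1.24×10⁻¹⁰)^(1/4) = 3.33×10⁻³ mol/L

3.33×10⁻³ M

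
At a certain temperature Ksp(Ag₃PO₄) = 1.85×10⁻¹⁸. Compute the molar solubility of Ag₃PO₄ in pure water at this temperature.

Ag₃PO₄(s) ⇌ 3 Ag⁺(aq) + PO₄³⁻(aq)
Call the molar solubility s, so that [Ag⁺] = 3s and [PO₄³⁻] = s.
Ksp = [Ag⁺]^3[PO₄³⁻] = (3s)^3 · s = 27s^4
27s^4 = 1.85×10⁻¹⁸  ⇒  s^4 = 6.85×10⁻²⁰
s = 1.62×10⁻⁵ M

1.62×10⁻⁵ M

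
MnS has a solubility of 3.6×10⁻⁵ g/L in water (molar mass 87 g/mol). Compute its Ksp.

Molar solubility s = (3.6×10⁻⁵ g/L) / (87 g/mol) = 4.138×10⁻⁷ mol/L
MnS(s) ⇌ Mn²⁺(aq) + S²⁻(aq)
For each mole of MnS that dissolves per liter, [Mn²⁺] = s and [S²⁻] = s; let s denote this solubility.
Ksp = [Mn²⁺][S²⁻] = s · s = s^2
Ksp = (4.138×10⁻⁷)^2 = 1.7×10⁻¹³

Ksp = 1.7×10⁻¹³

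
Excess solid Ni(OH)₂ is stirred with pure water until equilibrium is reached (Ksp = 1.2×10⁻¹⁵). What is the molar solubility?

6.7×10⁻⁶ M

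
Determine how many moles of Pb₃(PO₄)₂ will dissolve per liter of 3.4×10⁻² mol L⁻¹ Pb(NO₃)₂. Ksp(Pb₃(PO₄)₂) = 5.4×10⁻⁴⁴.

1.9×10⁻²⁰ M

Pb₃(PO₄)₂(s) ⇌ 3 Pb²⁺(aq) + 2 PO₄³⁻(aq)
Pb²⁺ is already present at 3.4×10⁻² mol L⁻¹. If s mol/L of Pb₃(PO₄)₂ dissolves, [PO₄³⁻] = 2s while [Pb²⁺] ≈ 3.4×10⁻² mol L⁻¹.
Ksp = [Pb²⁺]^3[PO₄³⁻]^2 = (3.4×10⁻²)^3(2s)^2
(2s)^2 = 5.4×10⁻⁴⁴ / (3.4×10⁻²)^3 = 1.4×10⁻³⁹
s = 1.9×10⁻²⁰ mol L⁻¹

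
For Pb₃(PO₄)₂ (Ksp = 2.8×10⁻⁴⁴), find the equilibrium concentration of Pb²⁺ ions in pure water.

Pb₃(PO₄)₂(s) ⇌ 3 Pb²⁺(aq) + 2 PO₄³⁻(aq)
Call the molar solubility s, so that [Pb²⁺] = 3s and [PO₄³⁻] = 2s.
Ksp = [Pb²⁺]^3[PO₄³⁻]^2 = (3s)^3 · (2s)^2 = 108s^5 = 2.8×10⁻⁴⁴
s = 7.6×10⁻¹⁰ mol/L
[Pb²⁺] = 3s = 2.3×10⁻⁹ mol/L

2.3×10⁻⁹ M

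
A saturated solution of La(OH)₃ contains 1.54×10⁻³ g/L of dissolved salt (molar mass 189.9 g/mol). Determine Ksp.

Ksp = 1.17×10⁻¹⁹

Convert to molarity: s = 1.54×10⁻³ / 189.9 = 8.1095×10⁻⁶ mol/L
La(OH)₃(s) ⇌ La³⁺(aq) + 3 OH⁻(aq)
If s mol/L of La(OH)₃ dissolves, [La³⁺] = s and [OH⁻] = 3s.
Ksp = [La³⁺][OH⁻]^3 = s · (3s)^3 = 27s^4
Ksp = 27 × (8.1095×10⁻⁶)^4 = 1.17×10⁻¹⁹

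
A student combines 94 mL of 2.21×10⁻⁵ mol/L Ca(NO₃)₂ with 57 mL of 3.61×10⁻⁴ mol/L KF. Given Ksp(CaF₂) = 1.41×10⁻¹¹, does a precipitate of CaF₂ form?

No

The combined volume is 151 mL.
[Ca²⁺] = (2.21×10⁻⁵)(94)/151 = 1.38×10⁻⁵ mol/L
[F⁻] = (3.61×10⁻⁴)(57)/151 = 1.36×10⁻⁴ mol/L
Q = [Ca²⁺][F⁻]^2 = 2.55×10⁻¹³
Since Q (2.55×10⁻¹³) is less than Ksp (1.41×10⁻¹¹), no CaF₂ precipitates.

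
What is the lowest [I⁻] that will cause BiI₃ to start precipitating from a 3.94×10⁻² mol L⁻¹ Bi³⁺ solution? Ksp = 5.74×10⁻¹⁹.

2.44×10⁻⁶ M

The threshold for precipitation is Q = Ksp.
BiI₃(s) ⇌ Bi³⁺(aq) + 3 I⁻(aq)
Ksp = [Bi³⁺][I⁻]^3 = [I⁻]^3(3.94×10⁻²)
[I⁻]^3 = 5.74×10⁻¹⁹ / (3.94×10⁻²) = 1.46×10⁻¹⁷
[I⁻] = 2.44×10⁻⁶ mol L⁻¹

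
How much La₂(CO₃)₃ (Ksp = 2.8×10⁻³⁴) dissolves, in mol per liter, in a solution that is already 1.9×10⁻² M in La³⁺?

La₂(CO₃)₃(s) ⇌ 2 La³⁺(aq) + 3 CO₃²⁻(aq)
With La³⁺ already at 1.9×10⁻² M and s small, take [La³⁺] ≈ 1.9×10⁻² M and [CO₃²⁻] = 3s.
Ksp = [La³⁺]^2[CO₃²⁻]^3 = (1.9×10⁻²)^2(3s)^3
(3s)^3 = 2.8×10⁻³⁴ / (1.9×10⁻²)^2 = 7.8×10⁻³¹
s = 3.1×10⁻¹¹ M

3.1×10⁻¹¹ M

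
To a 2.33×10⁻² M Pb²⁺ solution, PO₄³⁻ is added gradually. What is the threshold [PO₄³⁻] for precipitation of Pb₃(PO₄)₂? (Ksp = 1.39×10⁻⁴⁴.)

3.31×10⁻²⁰ M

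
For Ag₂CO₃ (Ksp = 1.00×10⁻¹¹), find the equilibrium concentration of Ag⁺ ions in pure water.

Ag₂CO₃(s) ⇌ 2 Ag⁺(aq) + CO₃²⁻(aq)
Call the molar solubility s, so that [Ag⁺] = 2s and [CO₃²⁻] = s.
Ksp = [Ag⁺]^2[CO₃²⁻] = (2s)^2 · s = 4s^3 = 1.00×10⁻¹¹
s = 1.36×10⁻⁴ mol/L
[Ag⁺] = 2s = 2.71×10⁻⁴ mol/L

2.71×10⁻⁴ M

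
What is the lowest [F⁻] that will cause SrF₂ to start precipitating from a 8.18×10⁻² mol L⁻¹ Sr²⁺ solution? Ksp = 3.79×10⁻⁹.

2.15×10⁻⁴ M

A salt starts to precipitate once the ion product Q reaches its Ksp.
SrF₂(s) ⇌ Sr²⁺(aq) + 2 F⁻(aq)
Ksp = [Sr²⁺][F⁻]^2 = [F⁻]^2(8.18×10⁻²)
[F⁻]^2 = 3.79×10⁻⁹ / (8.18×10⁻²) = 4.63×10⁻⁸
[F⁻] = 2.15×10⁻⁴ mol L⁻¹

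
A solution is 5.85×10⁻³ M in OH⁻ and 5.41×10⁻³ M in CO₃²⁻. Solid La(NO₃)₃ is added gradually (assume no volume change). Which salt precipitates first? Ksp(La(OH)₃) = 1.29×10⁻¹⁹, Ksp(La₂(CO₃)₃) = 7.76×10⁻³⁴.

La₂(CO₃)₃

The threshold for precipitation is Q = Ksp.
For La(OH)₃: [La³⁺] = (Ksp/[OH⁻]^3) = 6.44×10⁻¹³ M
For La₂(CO₃)₃: [La³⁺] = (Ksp/[CO₃²⁻]^3)^(1/2) = 7.00×10⁻¹⁴ M
The smaller threshold [La³⁺] is reached first, so La₂(CO₃)₃ precipitates first.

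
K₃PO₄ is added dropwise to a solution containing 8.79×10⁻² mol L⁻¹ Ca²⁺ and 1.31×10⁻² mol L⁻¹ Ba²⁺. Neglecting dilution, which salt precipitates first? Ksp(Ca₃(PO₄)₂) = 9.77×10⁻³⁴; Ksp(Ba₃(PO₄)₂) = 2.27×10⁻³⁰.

Ca₃(PO₄)₂

Each salt precipitates once Q = Ksp for that salt.
For Ca₃(PO₄)₂: [PO₄³⁻] = (Ksp/[Ca²⁺]^3)^(1/2) = 1.20×10⁻¹⁵ mol L⁻¹
For Ba₃(PO₄)₂: [PO₄³⁻] = (Ksp/[Ba²⁺]^3)^(1/2) = 1.00×10⁻¹² mol L⁻¹
Ca₃(PO₄)₂ requires the lower [PO₄³⁻], so it precipitates first.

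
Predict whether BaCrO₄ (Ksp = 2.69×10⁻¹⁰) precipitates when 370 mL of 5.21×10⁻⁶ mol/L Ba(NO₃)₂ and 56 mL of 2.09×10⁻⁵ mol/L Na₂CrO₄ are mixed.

Total volume after mixing = 370 + 56 = 426 mL.
[Ba²⁺] = (5.21×10⁻⁶)(370)/426 = 4.53×10⁻⁶ mol/L
[CrO₄²⁻] = (2.09×10⁻⁵)(56)/426 = 2.75×10⁻⁶ mol/L
Q = [Ba²⁺][CrO₄²⁻] = 1.24×10⁻¹¹
Since Q (1.24×10⁻¹¹) is less than Ksp (2.69×10⁻¹⁰), no BaCrO₄ precipitates.

No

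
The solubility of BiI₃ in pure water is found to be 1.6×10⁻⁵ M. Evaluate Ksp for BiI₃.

Ksp = 1.8×10⁻¹⁸

BiI₃(s) ⇌ Bi³⁺(aq) + 3 I⁻(aq)
For each mole of BiI₃ that dissolves per liter, [Bi³⁺] = s and [I⁻] = 3s; let s denote this solubility.
Ksp = [Bi³⁺][I⁻]^3 = s · (3s)^3 = 27s^4
Ksp = 27 × (1.6×10⁻⁵)^4 = 1.8×10⁻¹⁸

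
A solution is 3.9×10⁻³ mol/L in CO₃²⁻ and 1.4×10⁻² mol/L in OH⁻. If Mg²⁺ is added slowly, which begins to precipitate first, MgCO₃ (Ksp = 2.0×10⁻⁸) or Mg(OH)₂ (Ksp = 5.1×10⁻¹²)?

Mg(OH)₂

Each salt precipitates once Q = Ksp for that salt.
For MgCO₃: [Mg²⁺] = (Ksp/[CO₃²⁻]) = 5.1×10⁻⁶ mol/L
For Mg(OH)₂: [Mg²⁺] = (Ksp/[OH⁻]^2) = 2.6×10⁻⁸ mol/L
Mg(OH)₂ requires the lower [Mg²⁺], so it precipitates first.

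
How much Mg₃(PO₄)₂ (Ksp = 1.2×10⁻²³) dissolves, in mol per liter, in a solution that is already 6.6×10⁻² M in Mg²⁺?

Mg₃(PO₄)₂(s) ⇌ 3 Mg²⁺(aq) + 2 PO₄³⁻(aq)
Mg²⁺ is already present at 6.6×10⁻² M. If s mol/L of Mg₃(PO₄)₂ dissolves, [PO₄³⁻] = 2s while [Mg²⁺] ≈ 6.6×10⁻² M.
Ksp = [Mg²⁺]^3[PO₄³⁻]^2 = (6.6×10⁻²)^3(2s)^2
(2s)^2 = 1.2×10⁻²³ / (6.6×10⁻²)^3 = 4.2×10⁻²⁰
s = 1.0×10⁻¹⁰ M

1.0×10⁻¹⁰ M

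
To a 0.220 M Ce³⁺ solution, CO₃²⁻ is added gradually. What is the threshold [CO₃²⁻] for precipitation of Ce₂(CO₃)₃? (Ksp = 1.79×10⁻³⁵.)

7.18×10⁻¹² M

Precipitation of each salt begins when its ion product equals Ksp.
Ce₂(CO₃)₃(s) ⇌ 2 Ce³⁺(aq) + 3 CO₃²⁻(aq)
Ksp = [Ce³⁺]^2[CO₃²⁻]^3 = [CO₃²⁻]^3(0.220)^2
[CO₃²⁻]^3 = 1.79×10⁻³⁵ / (0.220)^2 = 3.70×10⁻³⁴
[CO₃²⁻] = 7.18×10⁻¹² M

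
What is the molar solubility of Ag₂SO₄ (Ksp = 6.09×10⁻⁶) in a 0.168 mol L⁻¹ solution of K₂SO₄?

Ag₂SO₄(s) ⇌ 2 Ag⁺(aq) + SO₄²⁻(aq)
SO₄²⁻ is already present at 0.168 mol L⁻¹. If s mol/L of Ag₂SO₄ dissolves, [Ag⁺] = 2s while [SO₄²⁻] ≈ 0.168 mol L⁻¹.
Ksp = [Ag⁺]^2[SO₄²⁻] = (2s)^2(0.168)
(2s)^2 = 6.09×10⁻⁶ / (0.168) = 3.63×10⁻⁵
s = 3.01×10⁻³ mol L⁻¹

3.01×10⁻³ M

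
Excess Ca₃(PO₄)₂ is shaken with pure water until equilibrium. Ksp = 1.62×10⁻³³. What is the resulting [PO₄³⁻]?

2.17×10⁻⁷ M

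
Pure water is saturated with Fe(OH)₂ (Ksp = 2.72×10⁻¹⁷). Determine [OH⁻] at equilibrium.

Fe(OH)₂(s) ⇌ Fe²⁺(aq) + 2 OH⁻(aq)
For each mole of Fe(OH)₂ that dissolves per liter, [Fe²⁺] = s and [OH⁻] = 2s; let s denote this solubility.
Ksp = [Fe²⁺][OH⁻]^2 = s · (2s)^2 = 4s^3 = 2.72×10⁻¹⁷
s = 1.89×10⁻⁶ mol L⁻¹
[OH⁻] = 2s = 3.79×10⁻⁶ mol L⁻¹

3.79×10⁻⁶ M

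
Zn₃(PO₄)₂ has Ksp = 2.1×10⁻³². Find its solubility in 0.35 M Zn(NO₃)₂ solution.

3.5×10⁻¹⁶ M

Zn₃(PO₄)₂(s) ⇌ 3 Zn²⁺(aq) + 2 PO₄³⁻(aq)
Zn²⁺ is already present at 0.35 M. If s mol/L of Zn₃(PO₄)₂ dissolves, [PO₄³⁻] = 2s while [Zn²⁺] ≈ 0.35 M.
Ksp = [Zn²⁺]^3[PO₄³⁻]^2 = (0.35)^3(2s)^2
(2s)^2 = 2.1×10⁻³² / (0.35)^3 = 4.9×10⁻³¹
s = 3.5×10⁻¹⁶ M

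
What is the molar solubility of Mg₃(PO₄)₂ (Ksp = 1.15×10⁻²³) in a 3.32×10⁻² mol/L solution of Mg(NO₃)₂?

Mg₃(PO₄)₂(s) ⇌ 3 Mg²⁺(aq) + 2 PO₄³⁻(aq)
With Mg²⁺ already at 3.32×10⁻² mol/L and s small, take [Mg²⁺] ≈ 3.32×10⁻² mol/L and [PO₄³⁻] = 2s.
Ksp = [Mg²⁺]^3[PO₄³⁻]^2 = (3.32×10⁻²)^3(2s)^2
(2s)^2 = 1.15×10⁻²³ / (3.32×10⁻²)^3 = 3.14×10⁻¹⁹
s = 2.80×10⁻¹⁰ mol/L

2.80×10⁻¹⁰ M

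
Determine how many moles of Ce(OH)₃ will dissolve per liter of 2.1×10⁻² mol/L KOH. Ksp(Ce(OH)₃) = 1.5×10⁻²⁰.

Ce(OH)₃(s) ⇌ Ce³⁺(aq) + 3 OH⁻(aq)
Let s be the solubility of Ce(OH)₃ here. The common ion gives [OH⁻] ≈ 2.1×10⁻² mol/L, and [Ce³⁺] = s.
Ksp = [Ce³⁺][OH⁻]^3 = s(2.1×10⁻²)^3
s = 1.5×10⁻²⁰ / (2.1×10⁻²)^3 = 1.6×10⁻¹⁵
s = 1.6×10⁻¹⁵ mol/L

1.6×10⁻¹⁵ M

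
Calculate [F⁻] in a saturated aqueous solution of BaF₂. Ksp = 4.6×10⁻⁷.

BaF₂(s) ⇌ Ba²⁺(aq) + 2 F⁻(aq)
If s mol/L of BaF₂ dissolves, [Ba²⁺] = s and [F⁻] = 2s.
Ksp = [Ba²⁺][F⁻]^2 = s · (2s)^2 = 4s^3 = 4.6×10⁻⁷
s = 4.9×10⁻³ mol L⁻¹
[F⁻] = 2s = 9.7×10⁻³ mol L⁻¹

9.7×10⁻³ M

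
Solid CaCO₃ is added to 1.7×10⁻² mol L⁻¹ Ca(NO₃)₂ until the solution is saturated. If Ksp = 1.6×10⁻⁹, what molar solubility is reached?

CaCO₃(s) ⇌ Ca²⁺(aq) + CO₃²⁻(aq)
With Ca²⁺ already at 1.7×10⁻² mol L⁻¹ and s small, take [Ca²⁺] ≈ 1.7×10⁻² mol L⁻¹ and [CO₃²⁻] = s.
Ksp = [Ca²⁺][CO₃²⁻] = (1.7×10⁻²)s
s = 1.6×10⁻⁹ / (1.7×10⁻²) = 9.4×10⁻⁸
s = 9.4×10⁻⁸ mol L⁻¹

9.4×10⁻⁸ M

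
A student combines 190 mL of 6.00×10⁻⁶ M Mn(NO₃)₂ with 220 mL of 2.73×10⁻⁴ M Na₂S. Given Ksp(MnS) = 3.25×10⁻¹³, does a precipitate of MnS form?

The combined volume is 410 mL.
[Mn²⁺] = (6.00×10⁻⁶)(190)/410 = 2.78×10⁻⁶ M
[S²⁻] = (2.73×10⁻⁴)(220)/410 = 1.46×10⁻⁴ M
Q = [Mn²⁺][S²⁻] = 4.07×10⁻¹⁰
Q = 4.07×10⁻¹⁰ > Ksp = 3.25×10⁻¹³, so the solution is supersaturated and MnS precipitates.

Yes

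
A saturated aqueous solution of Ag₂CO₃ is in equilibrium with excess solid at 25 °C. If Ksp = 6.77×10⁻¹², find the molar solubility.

Ag₂CO₃(s) ⇌ 2 Ag⁺(aq) + CO₃²⁻(aq)
With molar solubility s: [Ag⁺] = 2s, [CO₃²⁻] = s.
Ksp = [Ag⁺]^2[CO₃²⁻] = (2s)^2 · s = 4s^3
4s^3 = 6.77×10⁻¹²  ⇒  s^3 = 1.69×10⁻¹²
s = (1.69×10⁻¹²)^(1/3) = 1.19×10⁻⁴ mol L⁻¹

1.19×10⁻⁴ M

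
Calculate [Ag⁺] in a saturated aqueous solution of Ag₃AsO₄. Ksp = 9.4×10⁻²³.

4.1×10⁻⁶ M

Ag₃AsO₄(s) ⇌ 3 Ag⁺(aq) + AsO₄³⁻(aq)
For each mole of Ag₃AsO₄ that dissolves per liter, [Ag⁺] = 3s and [AsO₄³⁻] = s; let s denote this solubility.
Ksp = [Ag⁺]^3[AsO₄³⁻] = (3s)^3 · s = 27s^4 = 9.4×10⁻²³
s = 1.4×10⁻⁶ M
[Ag⁺] = 3s = 4.1×10⁻⁶ M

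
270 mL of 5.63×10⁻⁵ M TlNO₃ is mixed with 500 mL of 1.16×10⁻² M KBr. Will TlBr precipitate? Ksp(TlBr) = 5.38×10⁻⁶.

The combined volume is 770 mL.
[Tl⁺] = (5.63×10⁻⁵)(270)/770 = 1.97×10⁻⁵ M
[Br⁻] = (1.16×10⁻²)(500)/770 = 7.53×10⁻³ M
Q = [Tl⁺][Br⁻] = 1.49×10⁻⁷
Q < Ksp (1.49×10⁻⁷ vs 5.38×10⁻⁶); the solution remains unsaturated and no precipitate forms.

No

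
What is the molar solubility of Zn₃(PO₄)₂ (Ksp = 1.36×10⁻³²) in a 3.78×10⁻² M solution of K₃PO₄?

Zn₃(PO₄)₂(s) ⇌ 3 Zn²⁺(aq) + 2 PO₄³⁻(aq)
PO₄³⁻ is already present at 3.78×10⁻² M. If s mol/L of Zn₃(PO₄)₂ dissolves, [Zn²⁺] = 3s while [PO₄³⁻] ≈ 3.78×10⁻² M.
Ksp = [Zn²⁺]^3[PO₄³⁻]^2 = (3s)^3(3.78×10⁻²)^2
(3s)^3 = 1.36×10⁻³² / (3.78×10⁻²)^2 = 9.52×10⁻³⁰
s = 7.06×10⁻¹¹ M

7.06×10⁻¹¹ M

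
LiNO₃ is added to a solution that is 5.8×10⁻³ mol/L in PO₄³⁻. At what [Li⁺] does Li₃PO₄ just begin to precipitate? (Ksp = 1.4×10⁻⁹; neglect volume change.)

Precipitation of each salt begins when its ion product equals Ksp.
Li₃PO₄(s) ⇌ 3 Li⁺(aq) + PO₄³⁻(aq)
Ksp = [Li⁺]^3[PO₄³⁻] = [Li⁺]^3(5.8×10⁻³)
[Li⁺]^3 = 1.4×10⁻⁹ / (5.8×10⁻³) = 2.4×10⁻⁷
[Li⁺] = 6.2×10⁻³ mol/L

6.2×10⁻³ M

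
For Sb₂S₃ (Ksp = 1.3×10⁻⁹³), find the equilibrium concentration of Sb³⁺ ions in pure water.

2.1×10⁻¹⁹ M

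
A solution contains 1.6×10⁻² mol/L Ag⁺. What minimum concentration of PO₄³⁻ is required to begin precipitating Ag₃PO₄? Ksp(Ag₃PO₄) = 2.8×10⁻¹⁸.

6.8×10⁻¹³ M

Precipitation begins when Q = Ksp.
Ag₃PO₄(s) ⇌ 3 Ag⁺(aq) + PO₄³⁻(aq)
Ksp = [Ag⁺]^3[PO₄³⁻] = [PO₄³⁻](1.6×10⁻²)^3
[PO₄³⁻] = 2.8×10⁻¹⁸ / (1.6×10⁻²)^3 = 6.8×10⁻¹³
[PO₄³⁻] = 6.8×10⁻¹³ mol/L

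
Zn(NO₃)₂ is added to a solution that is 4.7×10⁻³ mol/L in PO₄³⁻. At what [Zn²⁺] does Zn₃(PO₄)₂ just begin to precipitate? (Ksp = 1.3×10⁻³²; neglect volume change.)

8.4×10⁻¹⁰ M

A salt starts to precipitate once the ion product Q reaches its Ksp.
Zn₃(PO₄)₂(s) ⇌ 3 Zn²⁺(aq) + 2 PO₄³⁻(aq)
Ksp = [Zn²⁺]^3[PO₄³⁻]^2 = [Zn²⁺]^3(4.7×10⁻³)^2
[Zn²⁺]^3 = 1.3×10⁻³² / (4.7×10⁻³)^2 = 5.9×10⁻²⁸
[Zn²⁺] = 8.4×10⁻¹⁰ mol/L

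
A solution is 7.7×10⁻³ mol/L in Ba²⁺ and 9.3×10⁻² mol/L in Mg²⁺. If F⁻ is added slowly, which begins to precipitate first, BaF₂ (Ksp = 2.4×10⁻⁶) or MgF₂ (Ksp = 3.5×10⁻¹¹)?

MgF₂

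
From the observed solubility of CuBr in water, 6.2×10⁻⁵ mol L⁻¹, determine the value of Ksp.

Ksp = 3.8×10⁻⁹

CuBr(s) ⇌ Cu⁺(aq) + Br⁻(aq)
For each mole of CuBr that dissolves per liter, [Cu⁺] = s and [Br⁻] = s; let s denote this solubility.
Ksp = [Cu⁺][Br⁻] = s · s = s^2
Ksp = (6.2×10⁻⁵)^2 = 3.8×10⁻⁹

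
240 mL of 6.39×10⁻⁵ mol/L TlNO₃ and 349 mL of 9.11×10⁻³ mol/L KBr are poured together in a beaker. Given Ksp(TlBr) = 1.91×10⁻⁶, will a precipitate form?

The combined volume is 589 mL.
[Tl⁺] = (6.39×10⁻⁵)(240)/589 = 2.60×10⁻⁵ mol/L
[Br⁻] = (9.11×10⁻³)(349)/589 = 5.40×10⁻³ mol/L
Q = [Tl⁺][Br⁻] = 1.41×10⁻⁷
Since Q (1.41×10⁻⁷) is less than Ksp (1.91×10⁻⁶), no TlBr precipitates.

No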